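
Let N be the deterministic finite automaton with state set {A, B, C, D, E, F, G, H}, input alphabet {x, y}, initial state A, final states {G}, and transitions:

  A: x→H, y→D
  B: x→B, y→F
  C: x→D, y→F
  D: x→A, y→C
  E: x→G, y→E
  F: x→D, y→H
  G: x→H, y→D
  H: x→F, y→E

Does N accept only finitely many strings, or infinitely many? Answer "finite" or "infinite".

infinite

State A is reachable from the start and can reach an accepting state, and it lies on the cycle A → D → A.
Traversing that cycle any number of times yields accepted strings of unbounded length, so the language is infinite.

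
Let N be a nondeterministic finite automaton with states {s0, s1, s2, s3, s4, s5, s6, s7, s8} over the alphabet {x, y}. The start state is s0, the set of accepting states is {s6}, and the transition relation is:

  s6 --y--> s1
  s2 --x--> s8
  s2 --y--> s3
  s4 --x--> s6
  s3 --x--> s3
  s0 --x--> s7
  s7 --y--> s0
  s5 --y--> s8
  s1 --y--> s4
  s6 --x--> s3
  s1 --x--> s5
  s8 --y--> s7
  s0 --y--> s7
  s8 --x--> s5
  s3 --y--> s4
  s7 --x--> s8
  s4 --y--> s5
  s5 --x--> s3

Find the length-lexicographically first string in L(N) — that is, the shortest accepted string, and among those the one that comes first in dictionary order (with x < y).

A breadth-first search from s0 reaches an accepting state first via the path s0 → s7 → s8 → s5 → s3 → s4 → s6 on input xxxxyx.
No string of length < 6 is accepted (BFS exhausts all shorter strings without reaching an accepting state), and xxxxyx is the lexicographically least accepting string of length 6.

xxxxyx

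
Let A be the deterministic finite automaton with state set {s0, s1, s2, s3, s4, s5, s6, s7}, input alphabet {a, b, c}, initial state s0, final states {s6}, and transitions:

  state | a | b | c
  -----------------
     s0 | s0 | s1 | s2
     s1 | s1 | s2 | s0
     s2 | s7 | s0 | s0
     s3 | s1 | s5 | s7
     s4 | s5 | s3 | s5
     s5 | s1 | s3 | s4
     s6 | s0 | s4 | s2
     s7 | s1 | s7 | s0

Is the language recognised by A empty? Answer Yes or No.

Yes

The states reachable from the start state are {s0, s1, s2, s7}.
None of the accepting states {s6} is reachable, so no string is accepted and L(A) = ∅.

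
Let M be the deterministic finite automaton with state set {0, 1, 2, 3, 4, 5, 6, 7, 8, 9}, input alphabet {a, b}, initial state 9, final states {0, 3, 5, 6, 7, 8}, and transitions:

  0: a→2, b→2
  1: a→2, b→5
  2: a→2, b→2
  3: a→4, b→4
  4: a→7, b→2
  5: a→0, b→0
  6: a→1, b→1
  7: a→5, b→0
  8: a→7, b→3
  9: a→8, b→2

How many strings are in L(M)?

17

The useful subgraph on states {0, 3, 4, 5, 7, 8, 9} is acyclic, so L(M) is finite; the longest accepting path visits 7 useful states, giving maximum string length 6.
Counting accepting paths from 9 by length: 1 of length 1, 2 of length 2, 2 of length 3, 4 of length 4, 4 of length 5, 4 of length 6. Total 17.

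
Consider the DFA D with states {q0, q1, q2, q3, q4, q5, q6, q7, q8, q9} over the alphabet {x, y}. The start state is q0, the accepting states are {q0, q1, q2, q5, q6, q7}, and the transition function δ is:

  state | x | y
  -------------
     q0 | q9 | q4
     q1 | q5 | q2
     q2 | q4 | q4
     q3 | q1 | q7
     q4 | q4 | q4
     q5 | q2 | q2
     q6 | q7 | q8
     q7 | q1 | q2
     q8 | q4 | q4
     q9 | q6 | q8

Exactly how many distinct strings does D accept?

The useful subgraph on states {q0, q1, q2, q5, q6, q7, q9} is acyclic, so L(D) is finite; the longest accepting path visits 7 useful states, giving maximum string length 6.
Counting accepting paths from q0 by length: 1 of length 0, 1 of length 2, 1 of length 3, 2 of length 4, 2 of length 5, 2 of length 6. Total 9.

9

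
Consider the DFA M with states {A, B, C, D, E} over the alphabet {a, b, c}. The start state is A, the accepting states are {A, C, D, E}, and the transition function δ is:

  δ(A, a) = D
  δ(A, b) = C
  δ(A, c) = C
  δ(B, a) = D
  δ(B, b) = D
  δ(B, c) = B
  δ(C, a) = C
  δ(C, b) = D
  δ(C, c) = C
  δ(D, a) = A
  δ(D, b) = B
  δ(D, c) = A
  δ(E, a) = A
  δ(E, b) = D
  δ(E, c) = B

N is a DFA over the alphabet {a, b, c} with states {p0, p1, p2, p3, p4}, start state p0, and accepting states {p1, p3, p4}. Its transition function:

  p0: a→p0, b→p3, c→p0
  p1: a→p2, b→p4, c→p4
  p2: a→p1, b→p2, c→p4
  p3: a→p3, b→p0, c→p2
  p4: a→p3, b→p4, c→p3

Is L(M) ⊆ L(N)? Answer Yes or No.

The empty string ε is in L(M) but not in L(N).
So L(M) ⊄ L(N).

No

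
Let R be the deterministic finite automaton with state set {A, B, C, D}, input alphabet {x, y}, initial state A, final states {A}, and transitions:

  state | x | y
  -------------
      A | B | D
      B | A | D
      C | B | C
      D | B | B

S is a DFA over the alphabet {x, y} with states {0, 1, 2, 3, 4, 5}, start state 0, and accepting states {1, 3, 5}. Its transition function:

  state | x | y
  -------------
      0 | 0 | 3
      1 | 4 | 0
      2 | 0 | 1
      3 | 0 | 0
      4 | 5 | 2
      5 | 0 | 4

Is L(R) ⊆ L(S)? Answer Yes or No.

No

The empty string ε is in L(R) but not in L(S).
So L(R) ⊄ L(S).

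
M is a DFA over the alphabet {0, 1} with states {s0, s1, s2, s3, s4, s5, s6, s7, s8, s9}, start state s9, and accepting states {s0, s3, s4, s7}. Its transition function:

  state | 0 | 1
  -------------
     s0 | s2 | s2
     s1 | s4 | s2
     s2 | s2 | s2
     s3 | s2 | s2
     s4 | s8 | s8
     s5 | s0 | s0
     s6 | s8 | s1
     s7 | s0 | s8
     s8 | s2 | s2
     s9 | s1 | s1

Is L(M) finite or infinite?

finite

The useful states (reachable from s9 and able to reach an accepting state) are {s1, s4, s9}.
Restricted to these states the transition graph has no cycle, so every accepting path has bounded length and L is finite.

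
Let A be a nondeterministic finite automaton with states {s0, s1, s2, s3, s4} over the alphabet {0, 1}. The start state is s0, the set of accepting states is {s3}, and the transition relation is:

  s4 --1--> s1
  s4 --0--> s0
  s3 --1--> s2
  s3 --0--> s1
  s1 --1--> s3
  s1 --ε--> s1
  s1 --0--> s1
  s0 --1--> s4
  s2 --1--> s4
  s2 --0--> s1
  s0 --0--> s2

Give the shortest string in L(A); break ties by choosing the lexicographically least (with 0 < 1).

001

A breadth-first search from s0 reaches an accepting state first via the path s0 → s2 → s1 → s3 on input 001.
No string of length < 3 is accepted (BFS exhausts all shorter strings without reaching an accepting state), and 001 is the lexicographically least accepting string of length 3.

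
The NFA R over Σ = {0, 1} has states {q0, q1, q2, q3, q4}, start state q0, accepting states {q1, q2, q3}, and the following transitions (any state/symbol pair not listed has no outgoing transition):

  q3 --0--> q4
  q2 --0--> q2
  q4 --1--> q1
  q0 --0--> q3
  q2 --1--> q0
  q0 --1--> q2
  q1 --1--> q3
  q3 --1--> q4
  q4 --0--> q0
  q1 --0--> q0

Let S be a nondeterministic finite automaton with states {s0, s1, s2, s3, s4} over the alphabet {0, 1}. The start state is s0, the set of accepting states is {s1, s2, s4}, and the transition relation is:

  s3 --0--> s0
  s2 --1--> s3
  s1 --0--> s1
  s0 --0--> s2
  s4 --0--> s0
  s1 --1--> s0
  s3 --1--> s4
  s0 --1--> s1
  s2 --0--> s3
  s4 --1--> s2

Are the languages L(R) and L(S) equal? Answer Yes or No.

Exploring the product automaton R × S from the start pair (q0, s0), following both machines on each input symbol, reaches 5 state pairs: (q0, s0), (q3, s2), (q2, s1), (q4, s3), (q1, s4).
R accepts in {q1, q2, q3} and S accepts in {s1, s2, s4}. In every reachable pair the two components are either both accepting — (q3, s2), (q2, s1), (q1, s4) — or both non-accepting, so no string is accepted by exactly one of the machines: L(R) \ L(S) and L(S) \ L(R) are both empty.
Hence every string is accepted by R iff it is accepted by S, and the two languages coincide.

Yes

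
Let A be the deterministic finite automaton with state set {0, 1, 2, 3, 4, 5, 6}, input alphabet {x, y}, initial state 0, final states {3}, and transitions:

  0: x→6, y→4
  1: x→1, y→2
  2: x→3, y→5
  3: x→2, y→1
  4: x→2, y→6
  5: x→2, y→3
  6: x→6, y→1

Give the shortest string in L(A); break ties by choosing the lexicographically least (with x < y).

yxx

A breadth-first search from 0 reaches an accepting state first via the path 0 → 4 → 2 → 3 on input yxx.
No string of length < 3 is accepted (BFS exhausts all shorter strings without reaching an accepting state), and yxx is the lexicographically least accepting string of length 3.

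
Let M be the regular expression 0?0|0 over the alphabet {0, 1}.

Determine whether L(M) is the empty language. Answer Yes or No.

The string 0 matches the expression, so it belongs to L(M).
Since L(M) contains at least one string, it is not empty.

No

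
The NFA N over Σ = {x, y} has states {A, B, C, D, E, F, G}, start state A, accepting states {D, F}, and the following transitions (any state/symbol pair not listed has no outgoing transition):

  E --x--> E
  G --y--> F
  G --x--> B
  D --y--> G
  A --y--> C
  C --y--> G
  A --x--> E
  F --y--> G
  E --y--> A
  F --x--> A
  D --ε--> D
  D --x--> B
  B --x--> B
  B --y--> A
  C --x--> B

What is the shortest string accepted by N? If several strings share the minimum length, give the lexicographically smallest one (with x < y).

A breadth-first search from A reaches an accepting state first via the path A → C → G → F on input yyy.
No string of length < 3 is accepted (BFS exhausts all shorter strings without reaching an accepting state), and yyy is the lexicographically least accepting string of length 3.

yyy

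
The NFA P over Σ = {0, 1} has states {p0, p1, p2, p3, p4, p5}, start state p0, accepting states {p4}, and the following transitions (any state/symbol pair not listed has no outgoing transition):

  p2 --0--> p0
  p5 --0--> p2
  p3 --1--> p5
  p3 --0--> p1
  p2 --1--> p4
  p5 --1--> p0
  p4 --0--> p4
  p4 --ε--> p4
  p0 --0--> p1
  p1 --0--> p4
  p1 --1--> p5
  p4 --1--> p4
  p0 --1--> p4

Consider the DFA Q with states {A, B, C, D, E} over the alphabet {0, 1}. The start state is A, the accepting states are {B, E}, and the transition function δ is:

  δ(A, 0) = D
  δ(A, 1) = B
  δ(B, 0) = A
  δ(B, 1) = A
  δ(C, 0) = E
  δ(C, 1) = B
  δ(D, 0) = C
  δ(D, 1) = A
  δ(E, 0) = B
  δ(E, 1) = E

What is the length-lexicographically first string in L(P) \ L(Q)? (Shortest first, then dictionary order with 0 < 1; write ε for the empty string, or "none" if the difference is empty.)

The string 00 is accepted by P but not by Q.
No shorter string lies in the difference, and 00 is the lexicographically first length-2 string in L(P) \ L(Q).

00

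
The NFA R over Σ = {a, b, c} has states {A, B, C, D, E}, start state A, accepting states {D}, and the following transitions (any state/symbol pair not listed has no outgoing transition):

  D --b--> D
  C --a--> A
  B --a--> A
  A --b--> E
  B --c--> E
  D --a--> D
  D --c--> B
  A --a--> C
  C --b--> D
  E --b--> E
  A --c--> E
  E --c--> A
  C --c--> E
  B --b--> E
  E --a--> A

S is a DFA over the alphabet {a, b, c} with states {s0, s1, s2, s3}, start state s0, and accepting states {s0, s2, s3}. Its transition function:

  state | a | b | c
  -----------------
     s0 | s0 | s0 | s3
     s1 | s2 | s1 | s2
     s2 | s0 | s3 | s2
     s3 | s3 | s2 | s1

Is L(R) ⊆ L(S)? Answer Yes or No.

Yes

Exploring the product automaton R × S from the start pair (A, s0), following both machines on each input symbol, reaches 17 state pairs: (A, s0), (C, s0), (E, s0), (E, s3), (D, s0), (A, s3), (E, s2), (A, s1), (B, s3), (C, s3), (E, s1), (A, s2), (C, s2), (D, s2), (D, s3), (B, s2), (B, s1).
R accepts in {D} and S accepts in {s0, s2, s3}. The reachable pairs whose R-component is accepting are (D, s0), (D, s2), (D, s3); in each of them the S-component is accepting too, so the product for L(R) \ L(S) (R-component accepting, S-component rejecting) has no reachable accepting pair and the difference is empty.
Hence every string in L(R) is also in L(S).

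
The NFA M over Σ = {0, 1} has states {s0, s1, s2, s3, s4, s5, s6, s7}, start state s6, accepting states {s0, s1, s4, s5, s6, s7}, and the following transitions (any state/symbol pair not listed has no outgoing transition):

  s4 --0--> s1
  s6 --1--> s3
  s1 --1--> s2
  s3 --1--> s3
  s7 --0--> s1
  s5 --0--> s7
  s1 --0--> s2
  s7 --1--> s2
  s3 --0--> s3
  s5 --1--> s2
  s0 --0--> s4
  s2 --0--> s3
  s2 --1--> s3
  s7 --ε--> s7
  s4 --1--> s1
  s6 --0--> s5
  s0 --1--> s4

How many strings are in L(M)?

4

The useful subgraph on states {s1, s5, s6, s7} is acyclic, so L(M) is finite; the longest accepting path visits 4 useful states, giving maximum string length 3.
Counting accepting paths from s6 by length: 1 of length 0, 1 of length 1, 1 of length 2, 1 of length 3. Total 4.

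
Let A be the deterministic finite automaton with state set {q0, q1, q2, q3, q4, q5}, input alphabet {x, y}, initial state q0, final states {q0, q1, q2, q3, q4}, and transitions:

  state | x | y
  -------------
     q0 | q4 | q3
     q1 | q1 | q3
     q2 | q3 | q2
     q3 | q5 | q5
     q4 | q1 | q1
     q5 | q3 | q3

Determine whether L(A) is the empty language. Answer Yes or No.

No

The empty string ε is accepted: the run q0 ends in the accepting state q0.
Since at least one string is accepted, L(A) is not empty.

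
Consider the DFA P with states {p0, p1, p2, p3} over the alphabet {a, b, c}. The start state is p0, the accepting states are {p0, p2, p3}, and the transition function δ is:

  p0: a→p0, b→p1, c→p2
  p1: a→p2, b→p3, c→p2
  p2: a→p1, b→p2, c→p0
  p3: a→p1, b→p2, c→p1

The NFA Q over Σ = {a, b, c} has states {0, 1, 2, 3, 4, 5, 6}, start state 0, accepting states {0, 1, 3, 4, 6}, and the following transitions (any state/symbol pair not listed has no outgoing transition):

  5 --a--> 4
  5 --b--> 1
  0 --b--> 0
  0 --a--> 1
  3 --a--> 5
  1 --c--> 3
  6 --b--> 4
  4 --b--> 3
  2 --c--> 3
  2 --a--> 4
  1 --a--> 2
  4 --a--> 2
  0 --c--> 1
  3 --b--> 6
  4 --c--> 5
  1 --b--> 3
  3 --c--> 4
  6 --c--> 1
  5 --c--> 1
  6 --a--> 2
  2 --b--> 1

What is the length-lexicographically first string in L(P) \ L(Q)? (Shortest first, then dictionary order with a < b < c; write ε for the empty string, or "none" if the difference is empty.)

aa

The string aa is accepted by P but not by Q.
No shorter string lies in the difference, and aa is the lexicographically first length-2 string in L(P) \ L(Q).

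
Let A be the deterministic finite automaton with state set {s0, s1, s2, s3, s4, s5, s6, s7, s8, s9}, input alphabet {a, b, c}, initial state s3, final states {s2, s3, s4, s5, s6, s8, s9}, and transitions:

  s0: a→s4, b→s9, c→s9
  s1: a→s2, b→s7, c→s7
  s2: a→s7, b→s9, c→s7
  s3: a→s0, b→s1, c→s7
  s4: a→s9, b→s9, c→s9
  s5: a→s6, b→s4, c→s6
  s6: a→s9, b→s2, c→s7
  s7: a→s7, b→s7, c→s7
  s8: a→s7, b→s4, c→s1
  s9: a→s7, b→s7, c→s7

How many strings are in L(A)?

9

The useful subgraph on states {s0, s1, s2, s3, s4, s9} is acyclic, so L(A) is finite; the longest accepting path visits 4 useful states, giving maximum string length 3.
Counting accepting paths from s3 by length: 1 of length 0, 4 of length 2, 4 of length 3. Total 9.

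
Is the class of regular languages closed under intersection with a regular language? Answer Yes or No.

This is a special case of closure under intersection: the product of the two DFAs, accepting on F₁ × F₂, recognises the intersection.
So the regular languages are closed under intersection with a regular language.

Yes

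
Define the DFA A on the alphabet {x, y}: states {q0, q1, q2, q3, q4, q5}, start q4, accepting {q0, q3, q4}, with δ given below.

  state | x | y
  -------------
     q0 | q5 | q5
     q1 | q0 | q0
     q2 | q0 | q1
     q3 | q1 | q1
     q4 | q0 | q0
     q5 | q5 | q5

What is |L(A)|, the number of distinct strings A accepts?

3

The useful subgraph on states {q0, q4} is acyclic, so L(A) is finite; the longest accepting path visits 2 useful states, giving maximum string length 1.
Counting accepting paths from q4 by length: 1 of length 0, 2 of length 1. Total 3.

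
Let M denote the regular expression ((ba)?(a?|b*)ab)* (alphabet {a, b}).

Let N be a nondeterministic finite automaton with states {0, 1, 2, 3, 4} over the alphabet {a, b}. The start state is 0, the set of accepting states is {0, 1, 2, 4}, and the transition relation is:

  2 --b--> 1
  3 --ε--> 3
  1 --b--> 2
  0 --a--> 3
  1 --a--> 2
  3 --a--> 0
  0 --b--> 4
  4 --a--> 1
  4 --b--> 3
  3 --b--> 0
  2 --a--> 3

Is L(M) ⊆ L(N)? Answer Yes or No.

Converting the expression M to a DFA (subset construction, then merging equivalent states) gives the minimal DFA with states {m0, m1, m2, m3, m4, m5, m6}, start state m0, accepting states {m0} and transitions m0: a→m1, b→m2; m1: a→m3, b→m0; m2: a→m4, b→m5; m3: a→m6, b→m0; m4: a→m1, b→m0; m5: a→m3, b→m5; m6: a→m6, b→m6.
Exploring the product automaton M × N from the start pair (m0, 0), following both machines on each input symbol, reaches 30 state pairs: (m0, 0), (m1, 3), (m2, 4), (m3, 0), (m4, 1), (m5, 3), (m6, 3), (m0, 4), (m1, 2), (m0, 2), (m5, 0), (m6, 0), (m1, 1), (m2, 3), (m3, 3), (m0, 1), (m2, 1), (m5, 4), (m6, 4), (m3, 2), (m4, 0), (m2, 2), (m4, 2), (m5, 2), (m3, 1), (m6, 1), (m4, 3), (m5, 1), (m6, 2), (m1, 0).
M accepts in {m0} and N accepts in {0, 1, 2, 4}. The reachable pairs whose M-component is accepting are (m0, 0), (m0, 4), (m0, 2), (m0, 1); in each of them the N-component is accepting too, so the product for L(M) \ L(N) (M-component accepting, N-component rejecting) has no reachable accepting pair and the difference is empty.
Hence every string in L(M) is also in L(N).

Yes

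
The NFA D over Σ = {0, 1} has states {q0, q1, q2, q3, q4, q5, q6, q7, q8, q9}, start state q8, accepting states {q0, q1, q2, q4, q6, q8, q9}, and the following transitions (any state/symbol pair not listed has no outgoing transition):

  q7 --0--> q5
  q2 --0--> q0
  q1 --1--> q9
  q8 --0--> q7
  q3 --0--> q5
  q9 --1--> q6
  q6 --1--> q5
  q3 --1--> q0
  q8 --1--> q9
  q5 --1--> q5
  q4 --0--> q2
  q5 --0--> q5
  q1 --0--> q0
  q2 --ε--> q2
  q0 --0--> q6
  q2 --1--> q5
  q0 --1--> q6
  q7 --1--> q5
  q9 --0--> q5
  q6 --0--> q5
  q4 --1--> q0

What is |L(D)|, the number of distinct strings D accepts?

3

The useful subgraph on states {q6, q8, q9} is acyclic, so L(D) is finite; the longest accepting path visits 3 useful states, giving maximum string length 2.
Counting accepting paths from q8 by length: 1 of length 0, 1 of length 1, 1 of length 2. Total 3.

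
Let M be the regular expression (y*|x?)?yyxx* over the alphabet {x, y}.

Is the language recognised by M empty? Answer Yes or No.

No

The string yyx matches the expression, so it belongs to L(M).
Since L(M) contains at least one string, it is not empty.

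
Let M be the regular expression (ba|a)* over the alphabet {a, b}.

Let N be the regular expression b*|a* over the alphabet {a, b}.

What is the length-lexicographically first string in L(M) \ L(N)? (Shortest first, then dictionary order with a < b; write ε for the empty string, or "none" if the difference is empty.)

ba

The string ba is accepted by M but not by N.
No shorter string lies in the difference, and ba is the lexicographically first length-2 string in L(M) \ L(N).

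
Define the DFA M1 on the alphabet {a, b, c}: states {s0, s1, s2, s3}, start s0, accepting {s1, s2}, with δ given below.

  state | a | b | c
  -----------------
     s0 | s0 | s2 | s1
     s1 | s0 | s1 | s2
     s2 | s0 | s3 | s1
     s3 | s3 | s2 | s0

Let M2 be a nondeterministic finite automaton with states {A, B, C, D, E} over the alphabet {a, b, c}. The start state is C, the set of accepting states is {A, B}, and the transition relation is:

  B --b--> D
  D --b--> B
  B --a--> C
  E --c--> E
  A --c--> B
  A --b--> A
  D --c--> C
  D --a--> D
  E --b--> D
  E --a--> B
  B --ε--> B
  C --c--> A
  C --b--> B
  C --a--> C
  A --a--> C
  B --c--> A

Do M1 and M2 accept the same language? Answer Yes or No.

Yes

Exploring the product automaton M1 × M2 from the start pair (s0, C), following both machines on each input symbol, reaches 4 state pairs: (s0, C), (s2, B), (s1, A), (s3, D).
M1 accepts in {s1, s2} and M2 accepts in {A, B}. In every reachable pair the two components are either both accepting — (s2, B), (s1, A) — or both non-accepting, so no string is accepted by exactly one of the machines: L(M1) \ L(M2) and L(M2) \ L(M1) are both empty.
Hence every string is accepted by M1 iff it is accepted by M2, and the two languages coincide.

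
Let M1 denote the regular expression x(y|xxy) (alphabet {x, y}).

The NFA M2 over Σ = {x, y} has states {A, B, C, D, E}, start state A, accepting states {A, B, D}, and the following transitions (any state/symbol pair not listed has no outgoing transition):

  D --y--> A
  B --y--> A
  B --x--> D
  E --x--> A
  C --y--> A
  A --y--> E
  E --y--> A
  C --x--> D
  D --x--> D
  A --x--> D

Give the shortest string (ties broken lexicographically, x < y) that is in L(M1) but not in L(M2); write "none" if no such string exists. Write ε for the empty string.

none

Converting the expression M1 to a DFA (subset construction, then merging equivalent states) gives the minimal DFA with states {r0, r1, r2, r3, r4, r5}, start state r0, accepting states {r4} and transitions r0: x→r1, y→r2; r1: x→r3, y→r4; r2: x→r2, y→r2; r3: x→r5, y→r2; r4: x→r2, y→r2; r5: x→r2, y→r4.
Exploring the product automaton M1 × M2 from the start pair (r0, A), following both machines on each input symbol, reaches 8 state pairs: (r0, A), (r1, D), (r2, E), (r3, D), (r4, A), (r2, A), (r5, D), (r2, D).
M1 accepts in {r4} and M2 accepts in {A, B, D}. The reachable pairs whose M1-component is accepting are (r4, A); in each of them the M2-component is accepting too, so the product for L(M1) \ L(M2) (M1-component accepting, M2-component rejecting) has no reachable accepting pair and the difference is empty.
So every string accepted by M1 is also accepted by M2: L(M1) \ L(M2) = ∅ and there is no such string.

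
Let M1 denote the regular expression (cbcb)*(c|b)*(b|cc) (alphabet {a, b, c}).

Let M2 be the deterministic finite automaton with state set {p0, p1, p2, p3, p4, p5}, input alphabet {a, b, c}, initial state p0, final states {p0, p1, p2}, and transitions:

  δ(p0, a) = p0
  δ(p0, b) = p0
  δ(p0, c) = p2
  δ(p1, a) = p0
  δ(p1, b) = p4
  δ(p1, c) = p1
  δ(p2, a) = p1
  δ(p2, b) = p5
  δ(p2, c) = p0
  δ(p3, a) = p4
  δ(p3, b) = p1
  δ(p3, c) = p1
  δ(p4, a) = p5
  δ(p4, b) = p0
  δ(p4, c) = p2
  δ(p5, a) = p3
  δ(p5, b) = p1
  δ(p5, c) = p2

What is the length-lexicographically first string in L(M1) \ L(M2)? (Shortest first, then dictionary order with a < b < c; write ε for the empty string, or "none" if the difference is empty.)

cb

The string cb is accepted by M1 but not by M2.
No shorter string lies in the difference, and cb is the lexicographically first length-2 string in L(M1) \ L(M2).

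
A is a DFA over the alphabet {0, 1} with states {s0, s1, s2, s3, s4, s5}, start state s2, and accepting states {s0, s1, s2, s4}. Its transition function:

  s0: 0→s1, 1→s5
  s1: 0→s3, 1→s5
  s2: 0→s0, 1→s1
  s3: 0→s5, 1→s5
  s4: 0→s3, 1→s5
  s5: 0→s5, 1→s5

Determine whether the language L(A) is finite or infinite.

finite

The useful states (reachable from s2 and able to reach an accepting state) are {s0, s1, s2}.
Restricted to these states the transition graph has no cycle, so every accepting path has bounded length and L is finite.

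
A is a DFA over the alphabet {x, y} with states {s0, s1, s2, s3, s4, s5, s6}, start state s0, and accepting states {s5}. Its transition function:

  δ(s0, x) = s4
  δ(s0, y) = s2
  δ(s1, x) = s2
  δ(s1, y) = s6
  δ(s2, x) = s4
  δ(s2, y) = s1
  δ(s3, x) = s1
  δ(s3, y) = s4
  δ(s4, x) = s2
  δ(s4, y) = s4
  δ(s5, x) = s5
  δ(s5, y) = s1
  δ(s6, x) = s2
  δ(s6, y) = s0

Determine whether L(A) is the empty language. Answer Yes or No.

Yes

The states reachable from the start state are {s0, s1, s2, s4, s6}.
None of the accepting states {s5} is reachable, so no string is accepted and L(A) = ∅.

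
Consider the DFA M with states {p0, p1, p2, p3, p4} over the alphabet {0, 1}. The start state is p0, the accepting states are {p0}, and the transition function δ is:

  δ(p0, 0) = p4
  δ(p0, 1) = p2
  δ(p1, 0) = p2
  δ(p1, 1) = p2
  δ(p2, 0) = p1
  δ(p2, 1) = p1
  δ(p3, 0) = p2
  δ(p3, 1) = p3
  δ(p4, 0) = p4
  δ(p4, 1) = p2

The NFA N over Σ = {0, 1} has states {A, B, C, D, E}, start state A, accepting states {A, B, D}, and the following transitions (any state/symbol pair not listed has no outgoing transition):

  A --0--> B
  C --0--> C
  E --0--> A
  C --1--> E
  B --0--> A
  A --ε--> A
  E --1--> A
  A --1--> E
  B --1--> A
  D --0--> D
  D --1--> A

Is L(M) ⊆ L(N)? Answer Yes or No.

Yes

Exploring the product automaton M × N from the start pair (p0, A), following both machines on each input symbol, reaches 9 state pairs: (p0, A), (p4, B), (p2, E), (p4, A), (p2, A), (p1, A), (p1, B), (p1, E), (p2, B).
M accepts in {p0} and N accepts in {A, B, D}. The reachable pairs whose M-component is accepting are (p0, A); in each of them the N-component is accepting too, so the product for L(M) \ L(N) (M-component accepting, N-component rejecting) has no reachable accepting pair and the difference is empty.
Hence every string in L(M) is also in L(N).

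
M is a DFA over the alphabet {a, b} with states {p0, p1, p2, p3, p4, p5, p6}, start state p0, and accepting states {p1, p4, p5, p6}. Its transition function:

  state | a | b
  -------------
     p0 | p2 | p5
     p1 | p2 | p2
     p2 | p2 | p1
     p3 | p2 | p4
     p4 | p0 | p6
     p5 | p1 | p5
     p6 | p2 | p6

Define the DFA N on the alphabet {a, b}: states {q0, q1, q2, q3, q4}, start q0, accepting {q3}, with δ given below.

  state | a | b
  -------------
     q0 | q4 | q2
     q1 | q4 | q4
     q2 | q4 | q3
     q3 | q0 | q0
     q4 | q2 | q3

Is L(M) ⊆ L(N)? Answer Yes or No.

The string b is in L(M) but not in L(N).
So L(M) ⊄ L(N).

No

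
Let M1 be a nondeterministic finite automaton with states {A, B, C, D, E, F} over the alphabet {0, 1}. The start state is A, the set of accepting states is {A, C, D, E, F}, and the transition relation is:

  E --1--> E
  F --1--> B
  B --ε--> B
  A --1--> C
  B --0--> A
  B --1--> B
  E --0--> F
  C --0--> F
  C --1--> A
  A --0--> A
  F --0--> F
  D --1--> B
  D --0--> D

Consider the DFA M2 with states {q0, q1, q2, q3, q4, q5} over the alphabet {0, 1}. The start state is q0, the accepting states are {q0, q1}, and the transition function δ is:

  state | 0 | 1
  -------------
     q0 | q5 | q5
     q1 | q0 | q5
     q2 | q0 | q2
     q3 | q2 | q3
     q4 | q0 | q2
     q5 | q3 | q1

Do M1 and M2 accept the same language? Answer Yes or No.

The string 0 is accepted by M1 but rejected by M2.
So L(M1) ≠ L(M2).

No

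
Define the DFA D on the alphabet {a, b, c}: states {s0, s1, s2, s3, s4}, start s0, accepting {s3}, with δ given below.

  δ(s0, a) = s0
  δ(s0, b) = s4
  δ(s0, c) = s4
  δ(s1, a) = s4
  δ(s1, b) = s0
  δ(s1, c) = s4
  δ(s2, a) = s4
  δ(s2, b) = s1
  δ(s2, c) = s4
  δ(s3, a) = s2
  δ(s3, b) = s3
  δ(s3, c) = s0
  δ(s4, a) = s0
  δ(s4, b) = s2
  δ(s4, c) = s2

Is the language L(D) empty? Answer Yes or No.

Yes

The states reachable from the start state are {s0, s1, s2, s4}.
None of the accepting states {s3} is reachable, so no string is accepted and L(D) = ∅.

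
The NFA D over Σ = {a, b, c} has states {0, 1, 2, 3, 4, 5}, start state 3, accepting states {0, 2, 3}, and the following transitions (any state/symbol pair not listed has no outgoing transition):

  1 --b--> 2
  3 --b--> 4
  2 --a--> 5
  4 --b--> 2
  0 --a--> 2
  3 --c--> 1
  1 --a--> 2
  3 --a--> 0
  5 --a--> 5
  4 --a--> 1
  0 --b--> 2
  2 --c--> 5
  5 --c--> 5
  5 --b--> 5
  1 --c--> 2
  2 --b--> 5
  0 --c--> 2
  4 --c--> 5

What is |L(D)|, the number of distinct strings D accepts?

12

The useful subgraph on states {0, 1, 2, 3, 4} is acyclic, so L(D) is finite; the longest accepting path visits 4 useful states, giving maximum string length 3.
Counting accepting paths from 3 by length: 1 of length 0, 1 of length 1, 7 of length 2, 3 of length 3. Total 12.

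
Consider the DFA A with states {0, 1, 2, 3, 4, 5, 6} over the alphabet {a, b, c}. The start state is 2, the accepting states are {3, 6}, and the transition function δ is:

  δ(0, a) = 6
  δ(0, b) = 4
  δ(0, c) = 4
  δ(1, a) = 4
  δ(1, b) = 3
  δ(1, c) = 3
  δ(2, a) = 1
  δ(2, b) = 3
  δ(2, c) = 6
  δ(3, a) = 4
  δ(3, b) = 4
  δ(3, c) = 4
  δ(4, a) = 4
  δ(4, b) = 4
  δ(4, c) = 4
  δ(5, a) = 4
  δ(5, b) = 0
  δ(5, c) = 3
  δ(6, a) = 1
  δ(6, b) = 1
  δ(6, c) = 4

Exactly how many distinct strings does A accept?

8

The useful subgraph on states {1, 2, 3, 6} is acyclic, so L(A) is finite; the longest accepting path visits 4 useful states, giving maximum string length 3.
Counting accepting paths from 2 by length: 2 of length 1, 2 of length 2, 4 of length 3. Total 8.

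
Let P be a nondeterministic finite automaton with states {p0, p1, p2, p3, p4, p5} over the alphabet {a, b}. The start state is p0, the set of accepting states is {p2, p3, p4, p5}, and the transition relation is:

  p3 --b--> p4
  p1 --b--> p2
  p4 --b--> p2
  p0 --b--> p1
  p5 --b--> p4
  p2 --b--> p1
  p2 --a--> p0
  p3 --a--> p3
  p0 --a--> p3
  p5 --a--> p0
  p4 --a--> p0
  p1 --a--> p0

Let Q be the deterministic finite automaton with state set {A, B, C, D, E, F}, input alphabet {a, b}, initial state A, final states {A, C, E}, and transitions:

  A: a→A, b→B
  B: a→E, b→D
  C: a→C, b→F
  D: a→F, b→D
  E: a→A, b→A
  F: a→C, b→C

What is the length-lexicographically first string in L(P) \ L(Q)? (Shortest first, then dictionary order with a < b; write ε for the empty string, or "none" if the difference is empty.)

The string ab is accepted by P but not by Q.
No shorter string lies in the difference, and ab is the lexicographically first length-2 string in L(P) \ L(Q).

ab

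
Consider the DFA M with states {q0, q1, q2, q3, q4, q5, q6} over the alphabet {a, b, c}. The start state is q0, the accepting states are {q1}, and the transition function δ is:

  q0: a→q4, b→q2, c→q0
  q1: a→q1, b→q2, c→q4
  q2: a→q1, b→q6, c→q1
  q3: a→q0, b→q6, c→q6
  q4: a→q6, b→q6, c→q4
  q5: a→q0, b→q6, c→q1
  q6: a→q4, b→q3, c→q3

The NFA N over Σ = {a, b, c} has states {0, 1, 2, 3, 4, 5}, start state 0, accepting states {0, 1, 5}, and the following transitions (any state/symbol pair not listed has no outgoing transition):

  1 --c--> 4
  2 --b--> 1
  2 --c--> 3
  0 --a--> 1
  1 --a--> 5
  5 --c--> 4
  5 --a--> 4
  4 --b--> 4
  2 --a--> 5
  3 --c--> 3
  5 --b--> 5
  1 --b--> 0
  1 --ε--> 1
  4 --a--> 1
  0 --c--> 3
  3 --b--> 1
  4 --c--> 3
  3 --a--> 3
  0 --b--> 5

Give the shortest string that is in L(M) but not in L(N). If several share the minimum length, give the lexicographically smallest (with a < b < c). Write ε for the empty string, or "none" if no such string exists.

ba

The string ba is accepted by M but not by N.
No shorter string lies in the difference, and ba is the lexicographically first length-2 string in L(M) \ L(N).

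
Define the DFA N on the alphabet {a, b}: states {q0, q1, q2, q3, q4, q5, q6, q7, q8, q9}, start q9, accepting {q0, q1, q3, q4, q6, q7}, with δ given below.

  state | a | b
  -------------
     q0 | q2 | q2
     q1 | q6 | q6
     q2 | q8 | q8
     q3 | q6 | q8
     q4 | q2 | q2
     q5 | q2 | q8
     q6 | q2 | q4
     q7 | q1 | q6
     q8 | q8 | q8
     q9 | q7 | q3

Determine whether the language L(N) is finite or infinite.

The useful states (reachable from q9 and able to reach an accepting state) are {q1, q3, q4, q6, q7, q9}.
Restricted to these states the transition graph has no cycle, so every accepting path has bounded length and L is finite.

finite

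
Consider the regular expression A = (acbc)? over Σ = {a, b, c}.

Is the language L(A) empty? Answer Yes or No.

No

The empty string ε matches the expression, so it belongs to L(A).
Since L(A) contains at least one string, it is not empty.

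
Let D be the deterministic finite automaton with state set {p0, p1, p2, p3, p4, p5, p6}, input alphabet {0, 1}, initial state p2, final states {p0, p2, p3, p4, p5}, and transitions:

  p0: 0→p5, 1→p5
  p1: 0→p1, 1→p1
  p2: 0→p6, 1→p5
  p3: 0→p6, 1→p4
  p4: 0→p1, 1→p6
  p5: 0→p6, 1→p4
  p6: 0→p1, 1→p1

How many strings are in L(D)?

3

The useful subgraph on states {p2, p4, p5} is acyclic, so L(D) is finite; the longest accepting path visits 3 useful states, giving maximum string length 2.
Counting accepting paths from p2 by length: 1 of length 0, 1 of length 1, 1 of length 2. Total 3.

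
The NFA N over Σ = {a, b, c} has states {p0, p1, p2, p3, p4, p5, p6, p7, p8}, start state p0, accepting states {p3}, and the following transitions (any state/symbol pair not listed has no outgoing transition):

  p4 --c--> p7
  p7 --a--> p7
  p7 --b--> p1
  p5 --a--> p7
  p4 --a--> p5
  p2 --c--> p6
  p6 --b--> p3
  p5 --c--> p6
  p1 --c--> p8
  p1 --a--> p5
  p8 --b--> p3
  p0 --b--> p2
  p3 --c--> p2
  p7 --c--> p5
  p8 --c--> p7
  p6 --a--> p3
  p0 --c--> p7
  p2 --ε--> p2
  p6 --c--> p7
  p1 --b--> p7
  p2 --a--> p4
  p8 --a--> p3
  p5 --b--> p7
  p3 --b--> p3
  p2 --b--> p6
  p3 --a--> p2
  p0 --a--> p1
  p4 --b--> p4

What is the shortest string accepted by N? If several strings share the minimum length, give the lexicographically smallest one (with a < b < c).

aca

A breadth-first search from p0 reaches an accepting state first via the path p0 → p1 → p8 → p3 on input aca.
No string of length < 3 is accepted (BFS exhausts all shorter strings without reaching an accepting state), and aca is the lexicographically least accepting string of length 3.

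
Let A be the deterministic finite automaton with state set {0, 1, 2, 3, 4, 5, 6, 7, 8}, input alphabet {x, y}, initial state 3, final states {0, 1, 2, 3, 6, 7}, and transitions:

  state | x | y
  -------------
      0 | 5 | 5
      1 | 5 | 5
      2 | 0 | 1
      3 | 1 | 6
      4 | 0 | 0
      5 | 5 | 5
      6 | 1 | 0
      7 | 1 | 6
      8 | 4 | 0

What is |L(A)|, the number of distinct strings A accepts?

The useful subgraph on states {0, 1, 3, 6} is acyclic, so L(A) is finite; the longest accepting path visits 3 useful states, giving maximum string length 2.
Counting accepting paths from 3 by length: 1 of length 0, 2 of length 1, 2 of length 2. Total 5.

5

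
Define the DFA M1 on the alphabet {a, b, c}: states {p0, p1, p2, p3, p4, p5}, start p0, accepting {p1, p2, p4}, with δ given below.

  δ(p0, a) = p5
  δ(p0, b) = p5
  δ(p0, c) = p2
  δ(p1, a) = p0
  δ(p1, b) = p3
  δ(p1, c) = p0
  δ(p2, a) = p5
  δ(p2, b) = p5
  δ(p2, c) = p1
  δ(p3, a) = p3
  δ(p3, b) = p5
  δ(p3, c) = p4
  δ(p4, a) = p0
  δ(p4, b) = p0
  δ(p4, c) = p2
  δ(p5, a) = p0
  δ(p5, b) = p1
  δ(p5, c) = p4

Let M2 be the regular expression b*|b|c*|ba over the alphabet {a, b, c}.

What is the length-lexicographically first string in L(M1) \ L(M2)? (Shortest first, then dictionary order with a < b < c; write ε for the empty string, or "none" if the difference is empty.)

ab

The string ab is accepted by M1 but not by M2.
No shorter string lies in the difference, and ab is the lexicographically first length-2 string in L(M1) \ L(M2).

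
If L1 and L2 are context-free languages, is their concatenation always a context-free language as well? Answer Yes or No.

Yes

Take grammars for L₁ and L₂ with disjoint nonterminals and start symbols S₁, S₂; adding a new start symbol with S → S₁S₂ gives a context-free grammar for L₁L₂.
So the context-free languages are closed under concatenation.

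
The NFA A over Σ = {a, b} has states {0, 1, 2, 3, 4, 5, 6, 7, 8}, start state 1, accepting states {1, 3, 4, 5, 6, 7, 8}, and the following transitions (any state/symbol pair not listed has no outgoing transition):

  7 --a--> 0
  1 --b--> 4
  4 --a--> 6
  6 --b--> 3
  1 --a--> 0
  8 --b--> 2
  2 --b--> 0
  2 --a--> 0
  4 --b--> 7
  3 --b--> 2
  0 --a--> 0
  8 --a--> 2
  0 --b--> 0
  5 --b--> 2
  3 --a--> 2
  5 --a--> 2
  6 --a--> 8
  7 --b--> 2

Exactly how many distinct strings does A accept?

The useful subgraph on states {1, 3, 4, 6, 7, 8} is acyclic, so L(A) is finite; the longest accepting path visits 4 useful states, giving maximum string length 3.
Counting accepting paths from 1 by length: 1 of length 0, 1 of length 1, 2 of length 2, 2 of length 3. Total 6.

6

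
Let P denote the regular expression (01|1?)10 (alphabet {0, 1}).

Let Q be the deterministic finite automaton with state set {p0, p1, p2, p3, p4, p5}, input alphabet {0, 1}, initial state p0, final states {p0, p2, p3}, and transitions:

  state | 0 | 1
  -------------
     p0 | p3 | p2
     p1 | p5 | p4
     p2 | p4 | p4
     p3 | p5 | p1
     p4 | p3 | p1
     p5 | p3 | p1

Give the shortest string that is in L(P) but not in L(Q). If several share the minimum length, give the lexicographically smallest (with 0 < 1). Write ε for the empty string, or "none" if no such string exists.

10

The string 10 is accepted by P but not by Q.
No shorter string lies in the difference, and 10 is the lexicographically first length-2 string in L(P) \ L(Q).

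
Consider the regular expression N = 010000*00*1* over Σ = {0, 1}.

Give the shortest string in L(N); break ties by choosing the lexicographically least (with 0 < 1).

010000

By inspection of the expression, no string of length less than 6 matches, and 010000 is the lexicographically first match of length 6.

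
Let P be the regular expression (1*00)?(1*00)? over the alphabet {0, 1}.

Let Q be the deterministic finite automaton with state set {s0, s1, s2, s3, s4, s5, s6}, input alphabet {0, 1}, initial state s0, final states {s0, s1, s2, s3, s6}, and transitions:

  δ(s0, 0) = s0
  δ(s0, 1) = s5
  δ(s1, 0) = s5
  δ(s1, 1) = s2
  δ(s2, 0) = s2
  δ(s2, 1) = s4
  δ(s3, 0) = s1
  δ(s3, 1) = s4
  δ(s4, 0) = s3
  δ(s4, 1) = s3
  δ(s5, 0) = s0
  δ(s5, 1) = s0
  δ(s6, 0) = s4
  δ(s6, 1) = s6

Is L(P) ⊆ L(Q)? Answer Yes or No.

Converting the expression P to a DFA (subset construction, then merging equivalent states) gives the minimal DFA with states {p0, p1, p2, p3, p4, p5, p6, p7}, start state p0, accepting states {p0, p3, p7} and transitions p0: 0→p1, 1→p2; p1: 0→p3, 1→p4; p2: 0→p1, 1→p2; p3: 0→p5, 1→p6; p4: 0→p4, 1→p4; p5: 0→p7, 1→p4; p6: 0→p5, 1→p6; p7: 0→p4, 1→p4.
Exploring the product automaton P × Q from the start pair (p0, s0), following both machines on each input symbol, reaches 11 state pairs: (p0, s0), (p1, s0), (p2, s5), (p3, s0), (p4, s5), (p2, s0), (p5, s0), (p6, s5), (p4, s0), (p7, s0), (p6, s0).
P accepts in {p0, p3, p7} and Q accepts in {s0, s1, s2, s3, s6}. The reachable pairs whose P-component is accepting are (p0, s0), (p3, s0), (p7, s0); in each of them the Q-component is accepting too, so the product for L(P) \ L(Q) (P-component accepting, Q-component rejecting) has no reachable accepting pair and the difference is empty.
Hence every string in L(P) is also in L(Q).

Yes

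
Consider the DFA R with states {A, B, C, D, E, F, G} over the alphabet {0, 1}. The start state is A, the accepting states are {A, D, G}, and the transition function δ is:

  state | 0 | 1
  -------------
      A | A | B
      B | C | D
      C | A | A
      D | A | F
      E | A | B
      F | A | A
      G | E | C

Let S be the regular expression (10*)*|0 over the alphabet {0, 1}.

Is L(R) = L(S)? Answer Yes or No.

The string 00 is accepted by R but rejected by S.
So L(R) ≠ L(S).

No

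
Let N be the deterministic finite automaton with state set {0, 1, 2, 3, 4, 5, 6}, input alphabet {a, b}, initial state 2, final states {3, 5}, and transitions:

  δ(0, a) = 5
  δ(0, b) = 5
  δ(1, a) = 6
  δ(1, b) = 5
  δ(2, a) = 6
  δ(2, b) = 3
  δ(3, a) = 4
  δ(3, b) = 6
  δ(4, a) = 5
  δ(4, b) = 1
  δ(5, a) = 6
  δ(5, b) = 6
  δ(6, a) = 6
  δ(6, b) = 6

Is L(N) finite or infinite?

The useful states (reachable from 2 and able to reach an accepting state) are {1, 2, 3, 4, 5}.
Restricted to these states the transition graph has no cycle, so every accepting path has bounded length and L is finite.

finite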